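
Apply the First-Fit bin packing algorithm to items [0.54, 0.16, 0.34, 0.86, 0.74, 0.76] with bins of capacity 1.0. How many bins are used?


Place items sequentially using First-Fit:
  Item 0.54 -> new Bin 1
  Item 0.16 -> Bin 1 (now 0.7)
  Item 0.34 -> new Bin 2
  Item 0.86 -> new Bin 3
  Item 0.74 -> new Bin 4
  Item 0.76 -> new Bin 5
Total bins used = 5

5


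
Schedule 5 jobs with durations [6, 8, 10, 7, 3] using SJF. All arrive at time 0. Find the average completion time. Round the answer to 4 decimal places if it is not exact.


SJF order (ascending): [3, 6, 7, 8, 10]
Completion times:
  Job 1: burst=3, C=3
  Job 2: burst=6, C=9
  Job 3: burst=7, C=16
  Job 4: burst=8, C=24
  Job 5: burst=10, C=34
Average completion = 86/5 = 17.2

17.2


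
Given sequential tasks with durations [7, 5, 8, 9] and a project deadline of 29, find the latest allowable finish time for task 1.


LF(activity 1) = deadline - sum of successor durations
Successors: activities 2 through 4 with durations [5, 8, 9]
Sum of successor durations = 22
LF = 29 - 22 = 7

7


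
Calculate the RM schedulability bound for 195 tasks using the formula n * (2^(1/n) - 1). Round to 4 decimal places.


Compute 2^(1/195) = 1.0035609260
Subtract 1: 1.0035609260 - 1 = 0.0035609260
Multiply by n: 195 * 0.0035609260 = 0.6943805700
Round to 4 dp: 0.6944

0.6944


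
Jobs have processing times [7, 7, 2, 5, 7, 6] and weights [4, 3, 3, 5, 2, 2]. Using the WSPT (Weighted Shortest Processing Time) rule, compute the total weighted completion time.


Compute p/w ratios and sort ascending (WSPT): [(2, 3), (5, 5), (7, 4), (7, 3), (6, 2), (7, 2)]
Compute weighted completion times:
  Job (p=2,w=3): C=2, w*C=3*2=6
  Job (p=5,w=5): C=7, w*C=5*7=35
  Job (p=7,w=4): C=14, w*C=4*14=56
  Job (p=7,w=3): C=21, w*C=3*21=63
  Job (p=6,w=2): C=27, w*C=2*27=54
  Job (p=7,w=2): C=34, w*C=2*34=68
Total weighted completion time = 282

282


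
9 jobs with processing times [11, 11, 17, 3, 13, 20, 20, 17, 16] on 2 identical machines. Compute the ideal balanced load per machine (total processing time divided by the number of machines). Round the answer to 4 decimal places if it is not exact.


Total processing time = 11 + 11 + 17 + 3 + 13 + 20 + 20 + 17 + 16 = 128
Number of machines = 2
Ideal balanced load = 128 / 2 = 64.0

64.0


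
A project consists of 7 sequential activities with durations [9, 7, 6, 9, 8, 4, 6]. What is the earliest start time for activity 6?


Activity 6 starts after activities 1 through 5 complete.
Predecessor durations: [9, 7, 6, 9, 8]
ES = 9 + 7 + 6 + 9 + 8 = 39

39


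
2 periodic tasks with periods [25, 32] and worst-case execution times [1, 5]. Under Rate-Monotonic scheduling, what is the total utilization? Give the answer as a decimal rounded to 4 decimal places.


Compute individual utilizations (exact fractions):
  Task 1: C/T = 1/25 (approx. 0.04)
  Task 2: C/T = 5/32 (approx. 0.1563)
Total utilization U = 1/25 + 5/32 = 157/800
Rounded to 4 decimal places: U = 0.1963
RM (Liu & Layland) bound for 2 tasks = 0.828427; compare with U = 157/800 (approx. 0.196250)
U <= bound, so schedulable by RM sufficient condition.

0.1963


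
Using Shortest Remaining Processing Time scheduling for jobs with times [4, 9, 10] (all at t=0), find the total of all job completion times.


Since all jobs arrive at t=0, SRPT equals SPT ordering.
SPT order: [4, 9, 10]
Completion times:
  Job 1: p=4, C=4
  Job 2: p=9, C=13
  Job 3: p=10, C=23
Total completion time = 4 + 13 + 23 = 40

40


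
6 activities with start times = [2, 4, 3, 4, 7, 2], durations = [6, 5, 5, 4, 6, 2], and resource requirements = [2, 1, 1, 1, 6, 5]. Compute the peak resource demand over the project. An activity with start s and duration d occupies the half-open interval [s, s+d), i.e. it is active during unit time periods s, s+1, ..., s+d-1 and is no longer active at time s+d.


Each activity i is active on [start_i, start_i + duration_i).
Compute total resource usage per time slot:
  t=0: active resources = [], total = 0
  t=1: active resources = [], total = 0
  t=2: active resources = [2, 5], total = 7
  t=3: active resources = [2, 1, 5], total = 8
  t=4: active resources = [2, 1, 1, 1], total = 5
  t=5: active resources = [2, 1, 1, 1], total = 5
  t=6: active resources = [2, 1, 1, 1], total = 5
  t=7: active resources = [2, 1, 1, 1, 6], total = 11
  t=8: active resources = [1, 6], total = 7
  t=9: active resources = [6], total = 6
  t=10: active resources = [6], total = 6
  t=11: active resources = [6], total = 6
  t=12: active resources = [6], total = 6
Peak resource demand = 11

11


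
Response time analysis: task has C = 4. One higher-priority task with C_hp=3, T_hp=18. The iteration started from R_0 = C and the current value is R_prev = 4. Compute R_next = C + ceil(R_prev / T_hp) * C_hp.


R_next = C + ceil(R_prev / T_hp) * C_hp
ceil(4 / 18) = ceil(0.2222) = 1
Interference = 1 * 3 = 3
R_next = 4 + 3 = 7

7


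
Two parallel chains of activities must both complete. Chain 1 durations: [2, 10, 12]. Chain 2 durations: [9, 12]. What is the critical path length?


Path A total = 2 + 10 + 12 = 24
Path B total = 9 + 12 = 21
Critical path = longest path = max(24, 21) = 24

24


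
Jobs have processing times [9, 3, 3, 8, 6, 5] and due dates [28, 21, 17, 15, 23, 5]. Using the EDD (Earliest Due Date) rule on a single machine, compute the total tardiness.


Sort by due date (EDD order): [(5, 5), (8, 15), (3, 17), (3, 21), (6, 23), (9, 28)]
Compute completion times and tardiness:
  Job 1: p=5, d=5, C=5, tardiness=max(0,5-5)=0
  Job 2: p=8, d=15, C=13, tardiness=max(0,13-15)=0
  Job 3: p=3, d=17, C=16, tardiness=max(0,16-17)=0
  Job 4: p=3, d=21, C=19, tardiness=max(0,19-21)=0
  Job 5: p=6, d=23, C=25, tardiness=max(0,25-23)=2
  Job 6: p=9, d=28, C=34, tardiness=max(0,34-28)=6
Total tardiness = 8

8


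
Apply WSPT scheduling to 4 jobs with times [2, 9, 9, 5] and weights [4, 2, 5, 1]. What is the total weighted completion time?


Compute p/w ratios and sort ascending (WSPT): [(2, 4), (9, 5), (9, 2), (5, 1)]
Compute weighted completion times:
  Job (p=2,w=4): C=2, w*C=4*2=8
  Job (p=9,w=5): C=11, w*C=5*11=55
  Job (p=9,w=2): C=20, w*C=2*20=40
  Job (p=5,w=1): C=25, w*C=1*25=25
Total weighted completion time = 128

128


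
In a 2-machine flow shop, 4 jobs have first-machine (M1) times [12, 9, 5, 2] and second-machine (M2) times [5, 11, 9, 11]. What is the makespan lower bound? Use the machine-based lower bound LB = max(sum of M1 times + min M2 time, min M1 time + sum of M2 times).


LB1 = sum(M1 times) + min(M2 times) = 28 + 5 = 33
LB2 = min(M1 times) + sum(M2 times) = 2 + 36 = 38
Lower bound = max(LB1, LB2) = max(33, 38) = 38

38


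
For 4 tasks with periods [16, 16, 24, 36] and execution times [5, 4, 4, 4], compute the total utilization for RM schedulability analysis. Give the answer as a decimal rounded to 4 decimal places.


Compute individual utilizations (exact fractions):
  Task 1: C/T = 5/16 (approx. 0.3125)
  Task 2: C/T = 4/16 = 1/4 (approx. 0.25)
  Task 3: C/T = 4/24 = 1/6 (approx. 0.1667)
  Task 4: C/T = 4/36 = 1/9 (approx. 0.1111)
Total utilization U = 5/16 + 1/4 + 1/6 + 1/9 = 121/144
Rounded to 4 decimal places: U = 0.8403
RM (Liu & Layland) bound for 4 tasks = 0.756828; compare with U = 121/144 (approx. 0.840278)
bound < U <= 1, so the RM sufficient condition is not met (inconclusive; an exact test such as response-time analysis is needed).

0.8403


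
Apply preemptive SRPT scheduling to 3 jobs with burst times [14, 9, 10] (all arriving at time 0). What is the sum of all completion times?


Since all jobs arrive at t=0, SRPT equals SPT ordering.
SPT order: [9, 10, 14]
Completion times:
  Job 1: p=9, C=9
  Job 2: p=10, C=19
  Job 3: p=14, C=33
Total completion time = 9 + 19 + 33 = 61

61


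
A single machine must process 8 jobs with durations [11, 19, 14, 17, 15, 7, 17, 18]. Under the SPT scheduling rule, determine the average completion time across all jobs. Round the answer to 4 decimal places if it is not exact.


Sort jobs by processing time (SPT order): [7, 11, 14, 15, 17, 17, 18, 19]
Compute completion times sequentially:
  Job 1: processing = 7, completes at 7
  Job 2: processing = 11, completes at 18
  Job 3: processing = 14, completes at 32
  Job 4: processing = 15, completes at 47
  Job 5: processing = 17, completes at 64
  Job 6: processing = 17, completes at 81
  Job 7: processing = 18, completes at 99
  Job 8: processing = 19, completes at 118
Sum of completion times = 466
Average completion time = 466/8 = 58.25

58.25


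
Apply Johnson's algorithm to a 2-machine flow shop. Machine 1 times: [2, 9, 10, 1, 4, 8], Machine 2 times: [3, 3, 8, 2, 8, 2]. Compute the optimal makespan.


Apply Johnson's rule:
  Group 1 (a <= b): [(4, 1, 2), (1, 2, 3), (5, 4, 8)]
  Group 2 (a > b): [(3, 10, 8), (2, 9, 3), (6, 8, 2)]
Optimal job order: [4, 1, 5, 3, 2, 6]
Schedule:
  Job 4: M1 done at 1, M2 done at 3
  Job 1: M1 done at 3, M2 done at 6
  Job 5: M1 done at 7, M2 done at 15
  Job 3: M1 done at 17, M2 done at 25
  Job 2: M1 done at 26, M2 done at 29
  Job 6: M1 done at 34, M2 done at 36
Makespan = 36

36


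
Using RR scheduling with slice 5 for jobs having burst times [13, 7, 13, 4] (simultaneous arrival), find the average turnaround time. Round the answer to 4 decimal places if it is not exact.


Time quantum = 5
Execution trace:
  J1 runs 5 units, time = 5
  J2 runs 5 units, time = 10
  J3 runs 5 units, time = 15
  J4 runs 4 units, time = 19
  J1 runs 5 units, time = 24
  J2 runs 2 units, time = 26
  J3 runs 5 units, time = 31
  J1 runs 3 units, time = 34
  J3 runs 3 units, time = 37
Finish times: [34, 26, 37, 19]
Average turnaround = 116/4 = 29.0

29.0


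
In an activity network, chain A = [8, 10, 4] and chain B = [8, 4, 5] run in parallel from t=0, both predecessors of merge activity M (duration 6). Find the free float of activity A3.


ES(A3) = sum of predecessors on chain A = 18
EF(A3) = ES + duration = 18 + 4 = 22
Successor of A3 is M. ES(M) = max(sum(A), sum(B)) = max(22, 17) = 22
Free float = ES(successor) - EF(current) = 22 - 22 = 0

0


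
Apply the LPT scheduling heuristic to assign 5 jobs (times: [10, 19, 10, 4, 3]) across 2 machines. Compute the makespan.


Sort jobs in decreasing order (LPT): [19, 10, 10, 4, 3]
Assign each job to the least loaded machine:
  Machine 1: jobs [19, 4], load = 23
  Machine 2: jobs [10, 10, 3], load = 23
Makespan = max load = 23

23


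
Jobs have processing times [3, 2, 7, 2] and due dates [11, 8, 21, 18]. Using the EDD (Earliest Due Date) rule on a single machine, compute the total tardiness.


Sort by due date (EDD order): [(2, 8), (3, 11), (2, 18), (7, 21)]
Compute completion times and tardiness:
  Job 1: p=2, d=8, C=2, tardiness=max(0,2-8)=0
  Job 2: p=3, d=11, C=5, tardiness=max(0,5-11)=0
  Job 3: p=2, d=18, C=7, tardiness=max(0,7-18)=0
  Job 4: p=7, d=21, C=14, tardiness=max(0,14-21)=0
Total tardiness = 0

0


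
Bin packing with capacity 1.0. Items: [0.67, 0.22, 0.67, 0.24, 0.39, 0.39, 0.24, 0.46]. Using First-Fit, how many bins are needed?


Place items sequentially using First-Fit:
  Item 0.67 -> new Bin 1
  Item 0.22 -> Bin 1 (now 0.89)
  Item 0.67 -> new Bin 2
  Item 0.24 -> Bin 2 (now 0.91)
  Item 0.39 -> new Bin 3
  Item 0.39 -> Bin 3 (now 0.78)
  Item 0.24 -> new Bin 4
  Item 0.46 -> Bin 4 (now 0.7)
Total bins used = 4

4


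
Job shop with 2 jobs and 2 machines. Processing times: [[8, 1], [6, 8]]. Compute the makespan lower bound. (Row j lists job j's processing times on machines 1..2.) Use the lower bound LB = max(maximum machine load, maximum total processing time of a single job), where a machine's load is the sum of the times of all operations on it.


Machine loads:
  Machine 1: 8 + 6 = 14
  Machine 2: 1 + 8 = 9
Max machine load = 14
Job totals:
  Job 1: 9
  Job 2: 14
Max job total = 14
Lower bound = max(14, 14) = 14

14


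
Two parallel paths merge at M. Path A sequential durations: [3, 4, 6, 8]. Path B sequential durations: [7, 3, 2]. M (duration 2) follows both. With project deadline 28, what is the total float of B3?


Forward pass: ES(B3) = sum of predecessors on chain B = 10
EF = ES + duration = 10 + 2 = 12
Backward pass: LF(M) = deadline = 28; LS(M) = 28 - 2 = 26
LF(B3) = LS(M) - sum(successors on chain B) = 26 - 0 = 26
LS = LF - duration = 26 - 2 = 24
Total float = LS - ES = 24 - 10 = 14

14


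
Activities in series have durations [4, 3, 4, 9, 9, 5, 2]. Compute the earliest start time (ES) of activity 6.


Activity 6 starts after activities 1 through 5 complete.
Predecessor durations: [4, 3, 4, 9, 9]
ES = 4 + 3 + 4 + 9 + 9 = 29

29


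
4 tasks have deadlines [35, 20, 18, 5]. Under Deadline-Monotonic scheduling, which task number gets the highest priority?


Sort tasks by relative deadline (ascending):
  Task 4: deadline = 5
  Task 3: deadline = 18
  Task 2: deadline = 20
  Task 1: deadline = 35
Priority order (highest first): [4, 3, 2, 1]
Highest priority task = 4

4


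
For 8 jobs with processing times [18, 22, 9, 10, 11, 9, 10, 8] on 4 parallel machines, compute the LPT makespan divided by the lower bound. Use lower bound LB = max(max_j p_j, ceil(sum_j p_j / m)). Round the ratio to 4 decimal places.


LPT order: [22, 18, 11, 10, 10, 9, 9, 8]
Machine loads after assignment: [22, 27, 28, 20]
LPT makespan = 28
Lower bound = max(max_job, ceil(total/4)) = max(22, 25) = 25
Ratio = 28 / 25 = 1.12

1.12


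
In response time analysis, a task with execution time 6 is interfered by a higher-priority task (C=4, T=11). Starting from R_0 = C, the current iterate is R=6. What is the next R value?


R_next = C + ceil(R_prev / T_hp) * C_hp
ceil(6 / 11) = ceil(0.5455) = 1
Interference = 1 * 4 = 4
R_next = 6 + 4 = 10

10


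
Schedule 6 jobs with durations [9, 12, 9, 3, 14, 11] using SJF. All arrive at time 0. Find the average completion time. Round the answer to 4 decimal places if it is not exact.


SJF order (ascending): [3, 9, 9, 11, 12, 14]
Completion times:
  Job 1: burst=3, C=3
  Job 2: burst=9, C=12
  Job 3: burst=9, C=21
  Job 4: burst=11, C=32
  Job 5: burst=12, C=44
  Job 6: burst=14, C=58
Average completion = 170/6 = 28.3333

28.3333


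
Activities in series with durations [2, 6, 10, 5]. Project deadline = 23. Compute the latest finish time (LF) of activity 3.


LF(activity 3) = deadline - sum of successor durations
Successors: activities 4 through 4 with durations [5]
Sum of successor durations = 5
LF = 23 - 5 = 18

18


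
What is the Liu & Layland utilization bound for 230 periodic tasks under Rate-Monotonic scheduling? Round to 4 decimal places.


Compute 2^(1/230) = 1.0030182291
Subtract 1: 1.0030182291 - 1 = 0.0030182291
Multiply by n: 230 * 0.0030182291 = 0.6941926930
Round to 4 dp: 0.6942

0.6942


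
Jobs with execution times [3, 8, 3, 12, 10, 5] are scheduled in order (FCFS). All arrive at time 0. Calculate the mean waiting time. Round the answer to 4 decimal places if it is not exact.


FCFS order (as given): [3, 8, 3, 12, 10, 5]
Waiting times:
  Job 1: wait = 0
  Job 2: wait = 3
  Job 3: wait = 11
  Job 4: wait = 14
  Job 5: wait = 26
  Job 6: wait = 36
Sum of waiting times = 90
Average waiting time = 90/6 = 15.0

15.0


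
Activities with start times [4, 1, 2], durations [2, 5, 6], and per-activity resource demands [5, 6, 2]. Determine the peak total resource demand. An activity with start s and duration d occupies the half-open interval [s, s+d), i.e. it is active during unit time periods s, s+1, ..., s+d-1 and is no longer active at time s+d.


Each activity i is active on [start_i, start_i + duration_i).
Compute total resource usage per time slot:
  t=0: active resources = [], total = 0
  t=1: active resources = [6], total = 6
  t=2: active resources = [6, 2], total = 8
  t=3: active resources = [6, 2], total = 8
  t=4: active resources = [5, 6, 2], total = 13
  t=5: active resources = [5, 6, 2], total = 13
  t=6: active resources = [2], total = 2
  t=7: active resources = [2], total = 2
Peak resource demand = 13

13


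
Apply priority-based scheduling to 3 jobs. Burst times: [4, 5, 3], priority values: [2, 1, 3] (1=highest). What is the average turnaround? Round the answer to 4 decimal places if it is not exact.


Sort by priority (ascending = highest first):
Order: [(1, 5), (2, 4), (3, 3)]
Completion times:
  Priority 1, burst=5, C=5
  Priority 2, burst=4, C=9
  Priority 3, burst=3, C=12
Average turnaround = 26/3 = 8.6667

8.6667


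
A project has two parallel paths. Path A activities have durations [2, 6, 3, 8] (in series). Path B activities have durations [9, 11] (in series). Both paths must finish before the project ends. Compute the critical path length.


Path A total = 2 + 6 + 3 + 8 = 19
Path B total = 9 + 11 = 20
Critical path = longest path = max(19, 20) = 20

20


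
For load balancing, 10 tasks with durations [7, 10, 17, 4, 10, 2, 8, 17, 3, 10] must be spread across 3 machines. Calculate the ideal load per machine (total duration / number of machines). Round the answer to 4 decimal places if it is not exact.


Total processing time = 7 + 10 + 17 + 4 + 10 + 2 + 8 + 17 + 3 + 10 = 88
Number of machines = 3
Ideal balanced load = 88 / 3 = 29.3333

29.3333


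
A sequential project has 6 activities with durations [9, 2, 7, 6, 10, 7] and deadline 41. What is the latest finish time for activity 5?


LF(activity 5) = deadline - sum of successor durations
Successors: activities 6 through 6 with durations [7]
Sum of successor durations = 7
LF = 41 - 7 = 34

34


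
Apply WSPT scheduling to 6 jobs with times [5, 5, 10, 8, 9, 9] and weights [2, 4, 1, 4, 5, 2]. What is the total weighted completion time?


Compute p/w ratios and sort ascending (WSPT): [(5, 4), (9, 5), (8, 4), (5, 2), (9, 2), (10, 1)]
Compute weighted completion times:
  Job (p=5,w=4): C=5, w*C=4*5=20
  Job (p=9,w=5): C=14, w*C=5*14=70
  Job (p=8,w=4): C=22, w*C=4*22=88
  Job (p=5,w=2): C=27, w*C=2*27=54
  Job (p=9,w=2): C=36, w*C=2*36=72
  Job (p=10,w=1): C=46, w*C=1*46=46
Total weighted completion time = 350

350


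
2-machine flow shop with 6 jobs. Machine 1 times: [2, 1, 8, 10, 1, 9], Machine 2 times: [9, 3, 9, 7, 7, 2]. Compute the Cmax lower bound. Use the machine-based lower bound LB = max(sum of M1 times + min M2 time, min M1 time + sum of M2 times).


LB1 = sum(M1 times) + min(M2 times) = 31 + 2 = 33
LB2 = min(M1 times) + sum(M2 times) = 1 + 37 = 38
Lower bound = max(LB1, LB2) = max(33, 38) = 38

38


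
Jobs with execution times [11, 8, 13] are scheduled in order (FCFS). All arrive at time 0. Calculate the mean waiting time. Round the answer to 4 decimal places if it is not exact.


FCFS order (as given): [11, 8, 13]
Waiting times:
  Job 1: wait = 0
  Job 2: wait = 11
  Job 3: wait = 19
Sum of waiting times = 30
Average waiting time = 30/3 = 10.0

10.0


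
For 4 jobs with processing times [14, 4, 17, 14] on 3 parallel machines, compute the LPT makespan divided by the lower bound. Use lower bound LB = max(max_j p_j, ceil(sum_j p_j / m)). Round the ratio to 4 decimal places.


LPT order: [17, 14, 14, 4]
Machine loads after assignment: [17, 18, 14]
LPT makespan = 18
Lower bound = max(max_job, ceil(total/3)) = max(17, 17) = 17
Ratio = 18 / 17 = 1.0588

1.0588


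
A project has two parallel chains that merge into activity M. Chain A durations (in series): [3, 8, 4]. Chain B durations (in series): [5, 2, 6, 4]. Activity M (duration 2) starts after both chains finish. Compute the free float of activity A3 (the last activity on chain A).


ES(A3) = sum of predecessors on chain A = 11
EF(A3) = ES + duration = 11 + 4 = 15
Successor of A3 is M. ES(M) = max(sum(A), sum(B)) = max(15, 17) = 17
Free float = ES(successor) - EF(current) = 17 - 15 = 2

2


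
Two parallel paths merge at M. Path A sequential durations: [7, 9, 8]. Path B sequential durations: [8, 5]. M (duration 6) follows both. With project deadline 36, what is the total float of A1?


Forward pass: ES(A1) = sum of predecessors on chain A = 0
EF = ES + duration = 0 + 7 = 7
Backward pass: LF(M) = deadline = 36; LS(M) = 36 - 6 = 30
LF(A1) = LS(M) - sum(successors on chain A) = 30 - 17 = 13
LS = LF - duration = 13 - 7 = 6
Total float = LS - ES = 6 - 0 = 6

6


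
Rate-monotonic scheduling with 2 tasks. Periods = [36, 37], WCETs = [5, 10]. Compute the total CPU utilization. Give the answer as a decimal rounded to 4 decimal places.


Compute individual utilizations (exact fractions):
  Task 1: C/T = 5/36 (approx. 0.1389)
  Task 2: C/T = 10/37 (approx. 0.2703)
Total utilization U = 5/36 + 10/37 = 545/1332
Rounded to 4 decimal places: U = 0.4092
RM (Liu & Layland) bound for 2 tasks = 0.828427; compare with U = 545/1332 (approx. 0.409159)
U <= bound, so schedulable by RM sufficient condition.

0.4092


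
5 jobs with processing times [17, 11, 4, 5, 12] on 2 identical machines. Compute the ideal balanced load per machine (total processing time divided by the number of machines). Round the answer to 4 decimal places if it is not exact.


Total processing time = 17 + 11 + 4 + 5 + 12 = 49
Number of machines = 2
Ideal balanced load = 49 / 2 = 24.5

24.5


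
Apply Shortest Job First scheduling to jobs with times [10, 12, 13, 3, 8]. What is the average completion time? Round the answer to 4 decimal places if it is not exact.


SJF order (ascending): [3, 8, 10, 12, 13]
Completion times:
  Job 1: burst=3, C=3
  Job 2: burst=8, C=11
  Job 3: burst=10, C=21
  Job 4: burst=12, C=33
  Job 5: burst=13, C=46
Average completion = 114/5 = 22.8

22.8


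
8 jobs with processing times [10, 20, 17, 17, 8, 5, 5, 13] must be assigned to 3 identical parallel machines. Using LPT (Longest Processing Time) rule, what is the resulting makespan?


Sort jobs in decreasing order (LPT): [20, 17, 17, 13, 10, 8, 5, 5]
Assign each job to the least loaded machine:
  Machine 1: jobs [20, 8, 5], load = 33
  Machine 2: jobs [17, 13], load = 30
  Machine 3: jobs [17, 10, 5], load = 32
Makespan = max load = 33

33


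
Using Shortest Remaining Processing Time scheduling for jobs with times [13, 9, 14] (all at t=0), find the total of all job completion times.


Since all jobs arrive at t=0, SRPT equals SPT ordering.
SPT order: [9, 13, 14]
Completion times:
  Job 1: p=9, C=9
  Job 2: p=13, C=22
  Job 3: p=14, C=36
Total completion time = 9 + 22 + 36 = 67

67


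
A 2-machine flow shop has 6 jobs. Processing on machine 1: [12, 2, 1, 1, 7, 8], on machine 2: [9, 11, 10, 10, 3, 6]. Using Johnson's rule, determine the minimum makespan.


Apply Johnson's rule:
  Group 1 (a <= b): [(3, 1, 10), (4, 1, 10), (2, 2, 11)]
  Group 2 (a > b): [(1, 12, 9), (6, 8, 6), (5, 7, 3)]
Optimal job order: [3, 4, 2, 1, 6, 5]
Schedule:
  Job 3: M1 done at 1, M2 done at 11
  Job 4: M1 done at 2, M2 done at 21
  Job 2: M1 done at 4, M2 done at 32
  Job 1: M1 done at 16, M2 done at 41
  Job 6: M1 done at 24, M2 done at 47
  Job 5: M1 done at 31, M2 done at 50
Makespan = 50

50


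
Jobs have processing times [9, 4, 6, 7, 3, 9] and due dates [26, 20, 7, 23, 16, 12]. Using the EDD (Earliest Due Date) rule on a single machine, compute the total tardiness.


Sort by due date (EDD order): [(6, 7), (9, 12), (3, 16), (4, 20), (7, 23), (9, 26)]
Compute completion times and tardiness:
  Job 1: p=6, d=7, C=6, tardiness=max(0,6-7)=0
  Job 2: p=9, d=12, C=15, tardiness=max(0,15-12)=3
  Job 3: p=3, d=16, C=18, tardiness=max(0,18-16)=2
  Job 4: p=4, d=20, C=22, tardiness=max(0,22-20)=2
  Job 5: p=7, d=23, C=29, tardiness=max(0,29-23)=6
  Job 6: p=9, d=26, C=38, tardiness=max(0,38-26)=12
Total tardiness = 25

25


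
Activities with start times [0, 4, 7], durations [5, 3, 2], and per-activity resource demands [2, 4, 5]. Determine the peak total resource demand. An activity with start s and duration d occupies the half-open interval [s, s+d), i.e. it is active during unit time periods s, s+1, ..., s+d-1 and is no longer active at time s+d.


Each activity i is active on [start_i, start_i + duration_i).
Compute total resource usage per time slot:
  t=0: active resources = [2], total = 2
  t=1: active resources = [2], total = 2
  t=2: active resources = [2], total = 2
  t=3: active resources = [2], total = 2
  t=4: active resources = [2, 4], total = 6
  t=5: active resources = [4], total = 4
  t=6: active resources = [4], total = 4
  t=7: active resources = [5], total = 5
  t=8: active resources = [5], total = 5
Peak resource demand = 6

6


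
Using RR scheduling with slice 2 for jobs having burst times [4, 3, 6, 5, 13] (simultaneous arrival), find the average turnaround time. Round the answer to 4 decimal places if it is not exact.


Time quantum = 2
Execution trace:
  J1 runs 2 units, time = 2
  J2 runs 2 units, time = 4
  J3 runs 2 units, time = 6
  J4 runs 2 units, time = 8
  J5 runs 2 units, time = 10
  J1 runs 2 units, time = 12
  J2 runs 1 units, time = 13
  J3 runs 2 units, time = 15
  J4 runs 2 units, time = 17
  J5 runs 2 units, time = 19
  J3 runs 2 units, time = 21
  J4 runs 1 units, time = 22
  J5 runs 2 units, time = 24
  J5 runs 2 units, time = 26
  J5 runs 2 units, time = 28
  J5 runs 2 units, time = 30
  J5 runs 1 units, time = 31
Finish times: [12, 13, 21, 22, 31]
Average turnaround = 99/5 = 19.8

19.8


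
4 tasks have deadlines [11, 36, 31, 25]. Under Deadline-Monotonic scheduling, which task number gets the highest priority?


Sort tasks by relative deadline (ascending):
  Task 1: deadline = 11
  Task 4: deadline = 25
  Task 3: deadline = 31
  Task 2: deadline = 36
Priority order (highest first): [1, 4, 3, 2]
Highest priority task = 1

1


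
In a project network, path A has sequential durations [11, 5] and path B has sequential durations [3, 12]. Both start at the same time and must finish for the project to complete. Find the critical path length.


Path A total = 11 + 5 = 16
Path B total = 3 + 12 = 15
Critical path = longest path = max(16, 15) = 16

16


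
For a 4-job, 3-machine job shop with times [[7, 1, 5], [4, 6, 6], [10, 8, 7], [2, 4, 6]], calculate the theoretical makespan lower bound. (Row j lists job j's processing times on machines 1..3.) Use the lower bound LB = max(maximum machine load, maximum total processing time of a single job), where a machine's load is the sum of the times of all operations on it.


Machine loads:
  Machine 1: 7 + 4 + 10 + 2 = 23
  Machine 2: 1 + 6 + 8 + 4 = 19
  Machine 3: 5 + 6 + 7 + 6 = 24
Max machine load = 24
Job totals:
  Job 1: 13
  Job 2: 16
  Job 3: 25
  Job 4: 12
Max job total = 25
Lower bound = max(24, 25) = 25

25


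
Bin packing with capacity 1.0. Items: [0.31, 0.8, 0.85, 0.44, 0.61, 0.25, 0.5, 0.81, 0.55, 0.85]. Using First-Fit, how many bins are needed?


Place items sequentially using First-Fit:
  Item 0.31 -> new Bin 1
  Item 0.8 -> new Bin 2
  Item 0.85 -> new Bin 3
  Item 0.44 -> Bin 1 (now 0.75)
  Item 0.61 -> new Bin 4
  Item 0.25 -> Bin 1 (now 1.0)
  Item 0.5 -> new Bin 5
  Item 0.81 -> new Bin 6
  Item 0.55 -> new Bin 7
  Item 0.85 -> new Bin 8
Total bins used = 8

8


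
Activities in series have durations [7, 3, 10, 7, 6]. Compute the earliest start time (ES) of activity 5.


Activity 5 starts after activities 1 through 4 complete.
Predecessor durations: [7, 3, 10, 7]
ES = 7 + 3 + 10 + 7 = 27

27


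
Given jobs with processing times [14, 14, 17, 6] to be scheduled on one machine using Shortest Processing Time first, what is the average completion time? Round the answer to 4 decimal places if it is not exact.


Sort jobs by processing time (SPT order): [6, 14, 14, 17]
Compute completion times sequentially:
  Job 1: processing = 6, completes at 6
  Job 2: processing = 14, completes at 20
  Job 3: processing = 14, completes at 34
  Job 4: processing = 17, completes at 51
Sum of completion times = 111
Average completion time = 111/4 = 27.75

27.75


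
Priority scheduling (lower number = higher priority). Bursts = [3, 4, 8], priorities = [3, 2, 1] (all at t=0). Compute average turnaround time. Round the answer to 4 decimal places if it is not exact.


Sort by priority (ascending = highest first):
Order: [(1, 8), (2, 4), (3, 3)]
Completion times:
  Priority 1, burst=8, C=8
  Priority 2, burst=4, C=12
  Priority 3, burst=3, C=15
Average turnaround = 35/3 = 11.6667

11.6667


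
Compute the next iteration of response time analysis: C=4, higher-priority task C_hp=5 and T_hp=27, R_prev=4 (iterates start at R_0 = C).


R_next = C + ceil(R_prev / T_hp) * C_hp
ceil(4 / 27) = ceil(0.1481) = 1
Interference = 1 * 5 = 5
R_next = 4 + 5 = 9

9


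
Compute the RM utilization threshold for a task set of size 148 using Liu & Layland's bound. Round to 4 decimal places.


Compute 2^(1/148) = 1.0046944113
Subtract 1: 1.0046944113 - 1 = 0.0046944113
Multiply by n: 148 * 0.0046944113 = 0.6947728724
Round to 4 dp: 0.6948

0.6948


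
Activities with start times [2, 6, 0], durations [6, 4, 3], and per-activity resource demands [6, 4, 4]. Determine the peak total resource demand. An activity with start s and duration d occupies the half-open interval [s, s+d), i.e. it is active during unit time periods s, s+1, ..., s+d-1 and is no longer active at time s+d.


Each activity i is active on [start_i, start_i + duration_i).
Compute total resource usage per time slot:
  t=0: active resources = [4], total = 4
  t=1: active resources = [4], total = 4
  t=2: active resources = [6, 4], total = 10
  t=3: active resources = [6], total = 6
  t=4: active resources = [6], total = 6
  t=5: active resources = [6], total = 6
  t=6: active resources = [6, 4], total = 10
  t=7: active resources = [6, 4], total = 10
  t=8: active resources = [4], total = 4
  t=9: active resources = [4], total = 4
Peak resource demand = 10

10


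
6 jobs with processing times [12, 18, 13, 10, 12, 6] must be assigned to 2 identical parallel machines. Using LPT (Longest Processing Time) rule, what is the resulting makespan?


Sort jobs in decreasing order (LPT): [18, 13, 12, 12, 10, 6]
Assign each job to the least loaded machine:
  Machine 1: jobs [18, 12, 6], load = 36
  Machine 2: jobs [13, 12, 10], load = 35
Makespan = max load = 36

36


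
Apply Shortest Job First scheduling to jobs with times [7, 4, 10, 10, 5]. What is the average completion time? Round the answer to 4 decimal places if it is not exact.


SJF order (ascending): [4, 5, 7, 10, 10]
Completion times:
  Job 1: burst=4, C=4
  Job 2: burst=5, C=9
  Job 3: burst=7, C=16
  Job 4: burst=10, C=26
  Job 5: burst=10, C=36
Average completion = 91/5 = 18.2

18.2


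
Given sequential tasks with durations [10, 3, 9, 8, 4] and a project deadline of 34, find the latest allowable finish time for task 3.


LF(activity 3) = deadline - sum of successor durations
Successors: activities 4 through 5 with durations [8, 4]
Sum of successor durations = 12
LF = 34 - 12 = 22

22


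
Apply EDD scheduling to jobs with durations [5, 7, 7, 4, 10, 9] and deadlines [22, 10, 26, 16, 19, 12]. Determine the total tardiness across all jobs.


Sort by due date (EDD order): [(7, 10), (9, 12), (4, 16), (10, 19), (5, 22), (7, 26)]
Compute completion times and tardiness:
  Job 1: p=7, d=10, C=7, tardiness=max(0,7-10)=0
  Job 2: p=9, d=12, C=16, tardiness=max(0,16-12)=4
  Job 3: p=4, d=16, C=20, tardiness=max(0,20-16)=4
  Job 4: p=10, d=19, C=30, tardiness=max(0,30-19)=11
  Job 5: p=5, d=22, C=35, tardiness=max(0,35-22)=13
  Job 6: p=7, d=26, C=42, tardiness=max(0,42-26)=16
Total tardiness = 48

48


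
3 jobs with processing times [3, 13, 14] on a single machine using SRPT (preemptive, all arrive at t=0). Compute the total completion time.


Since all jobs arrive at t=0, SRPT equals SPT ordering.
SPT order: [3, 13, 14]
Completion times:
  Job 1: p=3, C=3
  Job 2: p=13, C=16
  Job 3: p=14, C=30
Total completion time = 3 + 16 + 30 = 49

49


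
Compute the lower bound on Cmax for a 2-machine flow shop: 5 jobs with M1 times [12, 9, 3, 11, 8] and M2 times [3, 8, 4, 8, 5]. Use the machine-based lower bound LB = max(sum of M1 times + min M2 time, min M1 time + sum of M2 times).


LB1 = sum(M1 times) + min(M2 times) = 43 + 3 = 46
LB2 = min(M1 times) + sum(M2 times) = 3 + 28 = 31
Lower bound = max(LB1, LB2) = max(46, 31) = 46

46


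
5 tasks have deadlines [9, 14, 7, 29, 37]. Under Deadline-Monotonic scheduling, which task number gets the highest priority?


Sort tasks by relative deadline (ascending):
  Task 3: deadline = 7
  Task 1: deadline = 9
  Task 2: deadline = 14
  Task 4: deadline = 29
  Task 5: deadline = 37
Priority order (highest first): [3, 1, 2, 4, 5]
Highest priority task = 3

3


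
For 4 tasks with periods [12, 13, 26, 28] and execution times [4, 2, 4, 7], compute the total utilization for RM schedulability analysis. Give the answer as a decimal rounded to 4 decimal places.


Compute individual utilizations (exact fractions):
  Task 1: C/T = 4/12 = 1/3 (approx. 0.3333)
  Task 2: C/T = 2/13 (approx. 0.1538)
  Task 3: C/T = 4/26 = 2/13 (approx. 0.1538)
  Task 4: C/T = 7/28 = 1/4 (approx. 0.25)
Total utilization U = 1/3 + 2/13 + 2/13 + 1/4 = 139/156
Rounded to 4 decimal places: U = 0.8910
RM (Liu & Layland) bound for 4 tasks = 0.756828; compare with U = 139/156 (approx. 0.891026)
bound < U <= 1, so the RM sufficient condition is not met (inconclusive; an exact test such as response-time analysis is needed).

0.8910


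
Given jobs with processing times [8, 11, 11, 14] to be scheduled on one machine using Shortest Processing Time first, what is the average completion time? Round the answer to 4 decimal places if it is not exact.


Sort jobs by processing time (SPT order): [8, 11, 11, 14]
Compute completion times sequentially:
  Job 1: processing = 8, completes at 8
  Job 2: processing = 11, completes at 19
  Job 3: processing = 11, completes at 30
  Job 4: processing = 14, completes at 44
Sum of completion times = 101
Average completion time = 101/4 = 25.25

25.25


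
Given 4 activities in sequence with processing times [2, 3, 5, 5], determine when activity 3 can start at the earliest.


Activity 3 starts after activities 1 through 2 complete.
Predecessor durations: [2, 3]
ES = 2 + 3 = 5

5


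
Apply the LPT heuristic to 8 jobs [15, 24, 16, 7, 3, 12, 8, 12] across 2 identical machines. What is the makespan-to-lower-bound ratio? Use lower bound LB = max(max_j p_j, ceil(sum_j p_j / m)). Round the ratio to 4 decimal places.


LPT order: [24, 16, 15, 12, 12, 8, 7, 3]
Machine loads after assignment: [47, 50]
LPT makespan = 50
Lower bound = max(max_job, ceil(total/2)) = max(24, 49) = 49
Ratio = 50 / 49 = 1.0204

1.0204


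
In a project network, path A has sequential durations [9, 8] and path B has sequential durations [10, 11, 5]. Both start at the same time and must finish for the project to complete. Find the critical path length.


Path A total = 9 + 8 = 17
Path B total = 10 + 11 + 5 = 26
Critical path = longest path = max(17, 26) = 26

26


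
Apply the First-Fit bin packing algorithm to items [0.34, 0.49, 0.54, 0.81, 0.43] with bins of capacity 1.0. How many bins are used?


Place items sequentially using First-Fit:
  Item 0.34 -> new Bin 1
  Item 0.49 -> Bin 1 (now 0.83)
  Item 0.54 -> new Bin 2
  Item 0.81 -> new Bin 3
  Item 0.43 -> Bin 2 (now 0.97)
Total bins used = 3

3


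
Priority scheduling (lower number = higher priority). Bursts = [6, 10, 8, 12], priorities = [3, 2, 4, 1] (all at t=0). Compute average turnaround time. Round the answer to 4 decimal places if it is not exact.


Sort by priority (ascending = highest first):
Order: [(1, 12), (2, 10), (3, 6), (4, 8)]
Completion times:
  Priority 1, burst=12, C=12
  Priority 2, burst=10, C=22
  Priority 3, burst=6, C=28
  Priority 4, burst=8, C=36
Average turnaround = 98/4 = 24.5

24.5


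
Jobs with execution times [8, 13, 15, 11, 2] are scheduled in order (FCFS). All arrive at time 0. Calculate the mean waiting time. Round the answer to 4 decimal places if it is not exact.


FCFS order (as given): [8, 13, 15, 11, 2]
Waiting times:
  Job 1: wait = 0
  Job 2: wait = 8
  Job 3: wait = 21
  Job 4: wait = 36
  Job 5: wait = 47
Sum of waiting times = 112
Average waiting time = 112/5 = 22.4

22.4


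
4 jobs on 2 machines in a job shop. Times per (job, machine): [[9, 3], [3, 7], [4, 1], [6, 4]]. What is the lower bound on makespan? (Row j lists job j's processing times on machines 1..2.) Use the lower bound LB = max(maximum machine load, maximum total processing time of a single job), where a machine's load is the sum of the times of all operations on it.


Machine loads:
  Machine 1: 9 + 3 + 4 + 6 = 22
  Machine 2: 3 + 7 + 1 + 4 = 15
Max machine load = 22
Job totals:
  Job 1: 12
  Job 2: 10
  Job 3: 5
  Job 4: 10
Max job total = 12
Lower bound = max(22, 12) = 22

22


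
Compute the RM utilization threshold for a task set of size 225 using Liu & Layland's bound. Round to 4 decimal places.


Compute 2^(1/225) = 1.0030854042
Subtract 1: 1.0030854042 - 1 = 0.0030854042
Multiply by n: 225 * 0.0030854042 = 0.6942159450
Round to 4 dp: 0.6942

0.6942


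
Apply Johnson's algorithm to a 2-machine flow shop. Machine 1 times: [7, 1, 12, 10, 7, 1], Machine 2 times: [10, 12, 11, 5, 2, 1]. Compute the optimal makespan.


Apply Johnson's rule:
  Group 1 (a <= b): [(2, 1, 12), (6, 1, 1), (1, 7, 10)]
  Group 2 (a > b): [(3, 12, 11), (4, 10, 5), (5, 7, 2)]
Optimal job order: [2, 6, 1, 3, 4, 5]
Schedule:
  Job 2: M1 done at 1, M2 done at 13
  Job 6: M1 done at 2, M2 done at 14
  Job 1: M1 done at 9, M2 done at 24
  Job 3: M1 done at 21, M2 done at 35
  Job 4: M1 done at 31, M2 done at 40
  Job 5: M1 done at 38, M2 done at 42
Makespan = 42

42


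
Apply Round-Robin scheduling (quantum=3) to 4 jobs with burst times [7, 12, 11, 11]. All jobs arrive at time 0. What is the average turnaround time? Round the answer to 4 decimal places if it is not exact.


Time quantum = 3
Execution trace:
  J1 runs 3 units, time = 3
  J2 runs 3 units, time = 6
  J3 runs 3 units, time = 9
  J4 runs 3 units, time = 12
  J1 runs 3 units, time = 15
  J2 runs 3 units, time = 18
  J3 runs 3 units, time = 21
  J4 runs 3 units, time = 24
  J1 runs 1 units, time = 25
  J2 runs 3 units, time = 28
  J3 runs 3 units, time = 31
  J4 runs 3 units, time = 34
  J2 runs 3 units, time = 37
  J3 runs 2 units, time = 39
  J4 runs 2 units, time = 41
Finish times: [25, 37, 39, 41]
Average turnaround = 142/4 = 35.5

35.5


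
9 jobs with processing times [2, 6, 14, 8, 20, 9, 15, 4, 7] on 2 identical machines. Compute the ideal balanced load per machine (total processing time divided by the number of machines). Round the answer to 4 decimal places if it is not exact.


Total processing time = 2 + 6 + 14 + 8 + 20 + 9 + 15 + 4 + 7 = 85
Number of machines = 2
Ideal balanced load = 85 / 2 = 42.5

42.5


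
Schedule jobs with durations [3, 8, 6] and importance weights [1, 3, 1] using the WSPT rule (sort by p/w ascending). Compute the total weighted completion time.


Compute p/w ratios and sort ascending (WSPT): [(8, 3), (3, 1), (6, 1)]
Compute weighted completion times:
  Job (p=8,w=3): C=8, w*C=3*8=24
  Job (p=3,w=1): C=11, w*C=1*11=11
  Job (p=6,w=1): C=17, w*C=1*17=17
Total weighted completion time = 52

52


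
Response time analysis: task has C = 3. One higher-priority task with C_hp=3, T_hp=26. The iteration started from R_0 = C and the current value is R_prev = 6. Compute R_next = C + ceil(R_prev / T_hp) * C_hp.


R_next = C + ceil(R_prev / T_hp) * C_hp
ceil(6 / 26) = ceil(0.2308) = 1
Interference = 1 * 3 = 3
R_next = 3 + 3 = 6
R_next = R_prev, so the iteration has converged (response time = 6).

6


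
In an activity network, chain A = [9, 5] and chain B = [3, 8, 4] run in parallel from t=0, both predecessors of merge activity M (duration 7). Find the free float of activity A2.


ES(A2) = sum of predecessors on chain A = 9
EF(A2) = ES + duration = 9 + 5 = 14
Successor of A2 is M. ES(M) = max(sum(A), sum(B)) = max(14, 15) = 15
Free float = ES(successor) - EF(current) = 15 - 14 = 1

1


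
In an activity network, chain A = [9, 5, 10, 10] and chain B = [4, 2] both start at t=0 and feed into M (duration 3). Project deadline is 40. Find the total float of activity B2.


Forward pass: ES(B2) = sum of predecessors on chain B = 4
EF = ES + duration = 4 + 2 = 6
Backward pass: LF(M) = deadline = 40; LS(M) = 40 - 3 = 37
LF(B2) = LS(M) - sum(successors on chain B) = 37 - 0 = 37
LS = LF - duration = 37 - 2 = 35
Total float = LS - ES = 35 - 4 = 31

31
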